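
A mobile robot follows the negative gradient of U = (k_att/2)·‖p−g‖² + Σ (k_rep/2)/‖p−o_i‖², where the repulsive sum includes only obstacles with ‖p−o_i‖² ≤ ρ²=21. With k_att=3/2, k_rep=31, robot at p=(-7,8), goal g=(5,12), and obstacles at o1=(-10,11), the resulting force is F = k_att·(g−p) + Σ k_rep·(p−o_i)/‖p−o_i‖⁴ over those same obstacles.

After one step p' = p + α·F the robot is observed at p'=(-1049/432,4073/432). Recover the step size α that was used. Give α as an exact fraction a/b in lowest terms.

F_att = 3/2·(g−p) = 3/2·(12,4) = (18.0000,6.0000)
o1: d²=18 ≤ ρ²=21; F_rep = 31·(3,-3)/18² = (0.2870,-0.2870)
F = F_att + ΣF_rep = (18.2870,5.7130)
Δp = p'−p = (4.5718,1.4282); α = Δx/Fx = (1975/432) / (1975/108) = 1/4
check: Δy/Fy = (617/432) / (617/108) = 1/4 ✓

α = 1/4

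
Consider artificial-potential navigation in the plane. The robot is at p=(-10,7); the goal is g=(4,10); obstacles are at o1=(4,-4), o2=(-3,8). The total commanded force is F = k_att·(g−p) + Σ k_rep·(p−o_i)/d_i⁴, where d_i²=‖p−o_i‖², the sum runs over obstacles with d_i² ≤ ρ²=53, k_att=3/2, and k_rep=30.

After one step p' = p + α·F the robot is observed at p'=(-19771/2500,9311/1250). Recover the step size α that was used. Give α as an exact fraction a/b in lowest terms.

α = 1/10

F_att = 3/2·(g−p) = 3/2·(14,3) = (21.0000,4.5000)
o1: d²=317 > ρ²=53 → inactive
o2: d²=50 ≤ ρ²=53; F_rep = 30·(-7,-1)/50² = (-0.0840,-0.0120)
F = F_att + ΣF_rep = (20.9160,4.4880)
Δp = p'−p = (2.0916,0.4488); α = Δx/Fx = (5229/2500) / (5229/250) = 1/10
check: Δy/Fy = (561/1250) / (561/125) = 1/10 ✓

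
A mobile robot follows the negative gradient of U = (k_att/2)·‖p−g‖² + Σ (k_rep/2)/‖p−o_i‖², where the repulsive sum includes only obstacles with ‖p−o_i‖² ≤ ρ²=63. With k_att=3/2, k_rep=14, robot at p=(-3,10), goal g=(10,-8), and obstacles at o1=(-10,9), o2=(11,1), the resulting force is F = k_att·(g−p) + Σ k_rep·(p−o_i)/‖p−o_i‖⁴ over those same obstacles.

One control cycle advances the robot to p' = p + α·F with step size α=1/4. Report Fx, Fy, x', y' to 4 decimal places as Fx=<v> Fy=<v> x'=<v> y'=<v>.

Fx=19.5392 Fy=-26.9944 x'=1.8848 y'=3.2514

F_att = 3/2·(g−p) = 3/2·(13,-18) = (19.5000,-27.0000)
o1: d²=50 ≤ ρ²=63; F_rep = 14·(7,1)/50² = (0.0392,0.0056)
o2: d²=277 > ρ²=63 → inactive
F = F_att + ΣF_rep = (19.5392,-26.9944)
p' = p + 1/4·F = (1.8848,3.2514)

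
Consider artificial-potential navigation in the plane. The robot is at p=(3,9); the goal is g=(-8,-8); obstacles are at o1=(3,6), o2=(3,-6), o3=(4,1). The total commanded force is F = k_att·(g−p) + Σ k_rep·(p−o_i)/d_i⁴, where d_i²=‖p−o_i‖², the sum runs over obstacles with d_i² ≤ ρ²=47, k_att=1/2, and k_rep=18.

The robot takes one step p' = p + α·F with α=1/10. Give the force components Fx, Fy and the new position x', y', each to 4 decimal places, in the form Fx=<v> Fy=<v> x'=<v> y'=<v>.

Fx=-5.5000 Fy=-7.8333 x'=2.4500 y'=8.2167

F_att = 1/2·(g−p) = 1/2·(-11,-17) = (-5.5000,-8.5000)
o1: d²=9 ≤ ρ²=47; F_rep = 18·(0,3)/9² = (0.0000,0.6667)
o2: d²=225 > ρ²=47 → inactive
o3: d²=65 > ρ²=47 → inactive
F = F_att + ΣF_rep = (-5.5000,-7.8333)
p' = p + 1/10·F = (2.4500,8.2167)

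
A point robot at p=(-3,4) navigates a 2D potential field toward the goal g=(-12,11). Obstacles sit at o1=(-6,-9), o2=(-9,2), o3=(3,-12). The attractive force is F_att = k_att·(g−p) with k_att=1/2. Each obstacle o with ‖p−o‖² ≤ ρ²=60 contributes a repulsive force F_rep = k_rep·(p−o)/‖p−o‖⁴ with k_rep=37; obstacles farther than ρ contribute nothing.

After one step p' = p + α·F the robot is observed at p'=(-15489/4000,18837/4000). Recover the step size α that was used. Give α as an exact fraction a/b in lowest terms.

α = 1/5

F_att = 1/2·(g−p) = 1/2·(-9,7) = (-4.5000,3.5000)
o1: d²=178 > ρ²=60 → inactive
o2: d²=40 ≤ ρ²=60; F_rep = 37·(6,2)/40² = (0.1388,0.0462)
o3: d²=292 > ρ²=60 → inactive
F = F_att + ΣF_rep = (-4.3613,3.5463)
Δp = p'−p = (-0.8722,0.7093); α = Δx/Fx = (-3489/4000) / (-3489/800) = 1/5
check: Δy/Fy = (2837/4000) / (2837/800) = 1/5 ✓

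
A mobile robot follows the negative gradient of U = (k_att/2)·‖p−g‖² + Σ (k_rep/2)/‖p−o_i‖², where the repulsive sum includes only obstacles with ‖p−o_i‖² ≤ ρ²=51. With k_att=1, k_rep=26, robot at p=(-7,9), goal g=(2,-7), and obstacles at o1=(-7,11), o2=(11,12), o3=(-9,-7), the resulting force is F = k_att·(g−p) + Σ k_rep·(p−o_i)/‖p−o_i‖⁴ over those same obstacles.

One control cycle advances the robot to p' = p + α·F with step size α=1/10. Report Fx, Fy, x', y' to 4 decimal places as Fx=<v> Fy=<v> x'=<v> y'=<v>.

Fx=9.0000 Fy=-19.2500 x'=-6.1000 y'=7.0750

F_att = 1·(g−p) = 1·(9,-16) = (9.0000,-16.0000)
o1: d²=4 ≤ ρ²=51; F_rep = 26·(0,-2)/4² = (0.0000,-3.2500)
o2: d²=333 > ρ²=51 → inactive
o3: d²=260 > ρ²=51 → inactive
F = F_att + ΣF_rep = (9.0000,-19.2500)
p' = p + 1/10·F = (-6.1000,7.0750)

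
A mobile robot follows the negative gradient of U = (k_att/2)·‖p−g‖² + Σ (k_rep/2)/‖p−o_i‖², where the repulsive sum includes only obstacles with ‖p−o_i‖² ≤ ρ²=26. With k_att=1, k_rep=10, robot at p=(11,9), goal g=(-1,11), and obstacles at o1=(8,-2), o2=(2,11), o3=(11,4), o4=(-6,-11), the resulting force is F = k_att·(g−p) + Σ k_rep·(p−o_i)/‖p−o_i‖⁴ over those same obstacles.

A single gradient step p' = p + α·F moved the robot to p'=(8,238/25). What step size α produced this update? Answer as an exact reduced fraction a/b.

F_att = 1·(g−p) = 1·(-12,2) = (-12.0000,2.0000)
o1: d²=130 > ρ²=26 → inactive
o2: d²=85 > ρ²=26 → inactive
o3: d²=25 ≤ ρ²=26; F_rep = 10·(0,5)/25² = (0.0000,0.0800)
o4: d²=689 > ρ²=26 → inactive
F = F_att + ΣF_rep = (-12.0000,2.0800)
Δp = p'−p = (-3.0000,0.5200); α = Δx/Fx = (-3) / (-12) = 1/4
check: Δy/Fy = (13/25) / (52/25) = 1/4 ✓

α = 1/4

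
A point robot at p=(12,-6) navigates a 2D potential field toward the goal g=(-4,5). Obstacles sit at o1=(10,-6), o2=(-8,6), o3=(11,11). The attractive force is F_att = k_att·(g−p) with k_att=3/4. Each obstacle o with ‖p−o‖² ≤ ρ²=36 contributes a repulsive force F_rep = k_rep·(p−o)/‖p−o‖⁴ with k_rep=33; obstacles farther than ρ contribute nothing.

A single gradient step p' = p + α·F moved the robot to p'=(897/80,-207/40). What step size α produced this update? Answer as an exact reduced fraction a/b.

F_att = 3/4·(g−p) = 3/4·(-16,11) = (-12.0000,8.2500)
o1: d²=4 ≤ ρ²=36; F_rep = 33·(2,0)/4² = (4.1250,0.0000)
o2: d²=544 > ρ²=36 → inactive
o3: d²=290 > ρ²=36 → inactive
F = F_att + ΣF_rep = (-7.8750,8.2500)
Δp = p'−p = (-0.7875,0.8250); α = Δx/Fx = (-63/80) / (-63/8) = 1/10
check: Δy/Fy = (33/40) / (33/4) = 1/10 ✓

α = 1/10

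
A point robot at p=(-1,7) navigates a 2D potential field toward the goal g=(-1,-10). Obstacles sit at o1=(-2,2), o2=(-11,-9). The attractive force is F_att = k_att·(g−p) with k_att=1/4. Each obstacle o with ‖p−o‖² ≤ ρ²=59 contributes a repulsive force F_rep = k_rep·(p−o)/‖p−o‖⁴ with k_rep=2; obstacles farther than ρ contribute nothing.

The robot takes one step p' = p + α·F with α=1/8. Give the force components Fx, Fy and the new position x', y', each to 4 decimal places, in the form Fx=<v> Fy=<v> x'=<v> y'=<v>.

Fx=0.0030 Fy=-4.2352 x'=-0.9996 y'=6.4706

F_att = 1/4·(g−p) = 1/4·(0,-17) = (0.0000,-4.2500)
o1: d²=26 ≤ ρ²=59; F_rep = 2·(1,5)/26² = (0.0030,0.0148)
o2: d²=356 > ρ²=59 → inactive
F = F_att + ΣF_rep = (0.0030,-4.2352)
p' = p + 1/8·F = (-0.9996,6.4706)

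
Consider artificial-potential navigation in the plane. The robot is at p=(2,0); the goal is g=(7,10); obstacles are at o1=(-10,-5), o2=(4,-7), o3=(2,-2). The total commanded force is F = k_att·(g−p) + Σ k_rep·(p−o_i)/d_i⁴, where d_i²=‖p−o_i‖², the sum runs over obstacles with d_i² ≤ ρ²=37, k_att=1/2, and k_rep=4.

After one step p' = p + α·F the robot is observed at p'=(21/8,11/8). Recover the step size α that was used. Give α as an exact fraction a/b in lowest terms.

F_att = 1/2·(g−p) = 1/2·(5,10) = (2.5000,5.0000)
o1: d²=169 > ρ²=37 → inactive
o2: d²=53 > ρ²=37 → inactive
o3: d²=4 ≤ ρ²=37; F_rep = 4·(0,2)/4² = (0.0000,0.5000)
F = F_att + ΣF_rep = (2.5000,5.5000)
Δp = p'−p = (0.6250,1.3750); α = Δx/Fx = (5/8) / (5/2) = 1/4
check: Δy/Fy = (11/8) / (11/2) = 1/4 ✓

α = 1/4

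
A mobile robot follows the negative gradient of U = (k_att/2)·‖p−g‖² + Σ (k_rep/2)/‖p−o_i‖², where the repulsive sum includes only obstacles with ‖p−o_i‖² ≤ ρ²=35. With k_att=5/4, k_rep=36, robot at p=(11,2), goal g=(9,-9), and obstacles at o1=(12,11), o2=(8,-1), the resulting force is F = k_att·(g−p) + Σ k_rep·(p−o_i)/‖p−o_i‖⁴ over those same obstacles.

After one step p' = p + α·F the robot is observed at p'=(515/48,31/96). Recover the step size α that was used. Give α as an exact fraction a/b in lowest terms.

F_att = 5/4·(g−p) = 5/4·(-2,-11) = (-2.5000,-13.7500)
o1: d²=82 > ρ²=35 → inactive
o2: d²=18 ≤ ρ²=35; F_rep = 36·(3,3)/18² = (0.3333,0.3333)
F = F_att + ΣF_rep = (-2.1667,-13.4167)
Δp = p'−p = (-0.2708,-1.6771); α = Δx/Fx = (-13/48) / (-13/6) = 1/8
check: Δy/Fy = (-161/96) / (-161/12) = 1/8 ✓

α = 1/8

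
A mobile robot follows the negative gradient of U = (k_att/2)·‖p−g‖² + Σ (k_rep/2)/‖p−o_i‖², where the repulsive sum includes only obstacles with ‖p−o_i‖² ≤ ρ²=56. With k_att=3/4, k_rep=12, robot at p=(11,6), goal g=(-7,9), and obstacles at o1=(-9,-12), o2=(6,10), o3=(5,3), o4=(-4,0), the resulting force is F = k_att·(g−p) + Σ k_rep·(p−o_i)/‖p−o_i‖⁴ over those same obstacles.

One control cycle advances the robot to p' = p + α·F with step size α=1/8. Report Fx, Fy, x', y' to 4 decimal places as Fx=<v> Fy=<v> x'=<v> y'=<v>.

Fx=-13.4288 Fy=2.2392 x'=9.3214 y'=6.2799

F_att = 3/4·(g−p) = 3/4·(-18,3) = (-13.5000,2.2500)
o1: d²=724 > ρ²=56 → inactive
o2: d²=41 ≤ ρ²=56; F_rep = 12·(5,-4)/41² = (0.0357,-0.0286)
o3: d²=45 ≤ ρ²=56; F_rep = 12·(6,3)/45² = (0.0356,0.0178)
o4: d²=261 > ρ²=56 → inactive
F = F_att + ΣF_rep = (-13.4288,2.2392)
p' = p + 1/8·F = (9.3214,6.2799)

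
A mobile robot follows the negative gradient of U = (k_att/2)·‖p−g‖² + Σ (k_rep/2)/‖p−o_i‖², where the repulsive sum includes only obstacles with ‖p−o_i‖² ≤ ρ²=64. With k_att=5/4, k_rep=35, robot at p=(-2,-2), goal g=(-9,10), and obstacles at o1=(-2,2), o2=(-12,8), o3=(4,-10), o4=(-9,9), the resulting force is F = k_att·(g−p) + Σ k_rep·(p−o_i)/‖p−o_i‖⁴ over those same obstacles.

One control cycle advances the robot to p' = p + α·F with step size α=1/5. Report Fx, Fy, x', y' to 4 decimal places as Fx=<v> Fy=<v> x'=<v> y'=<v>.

F_att = 5/4·(g−p) = 5/4·(-7,12) = (-8.7500,15.0000)
o1: d²=16 ≤ ρ²=64; F_rep = 35·(0,-4)/16² = (0.0000,-0.5469)
o2: d²=200 > ρ²=64 → inactive
o3: d²=100 > ρ²=64 → inactive
o4: d²=170 > ρ²=64 → inactive
F = F_att + ΣF_rep = (-8.7500,14.4531)
p' = p + 1/5·F = (-3.7500,0.8906)

Fx=-8.7500 Fy=14.4531 x'=-3.7500 y'=0.8906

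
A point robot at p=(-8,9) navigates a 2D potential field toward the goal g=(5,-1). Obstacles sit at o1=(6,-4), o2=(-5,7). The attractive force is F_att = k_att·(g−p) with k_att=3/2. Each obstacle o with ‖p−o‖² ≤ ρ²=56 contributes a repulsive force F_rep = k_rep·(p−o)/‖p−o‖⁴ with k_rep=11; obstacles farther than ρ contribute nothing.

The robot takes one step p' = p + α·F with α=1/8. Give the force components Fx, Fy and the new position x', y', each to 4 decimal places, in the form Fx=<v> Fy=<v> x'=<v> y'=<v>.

Fx=19.3047 Fy=-14.8698 x'=-5.5869 y'=7.1413

F_att = 3/2·(g−p) = 3/2·(13,-10) = (19.5000,-15.0000)
o1: d²=365 > ρ²=56 → inactive
o2: d²=13 ≤ ρ²=56; F_rep = 11·(-3,2)/13² = (-0.1953,0.1302)
F = F_att + ΣF_rep = (19.3047,-14.8698)
p' = p + 1/8·F = (-5.5869,7.1413)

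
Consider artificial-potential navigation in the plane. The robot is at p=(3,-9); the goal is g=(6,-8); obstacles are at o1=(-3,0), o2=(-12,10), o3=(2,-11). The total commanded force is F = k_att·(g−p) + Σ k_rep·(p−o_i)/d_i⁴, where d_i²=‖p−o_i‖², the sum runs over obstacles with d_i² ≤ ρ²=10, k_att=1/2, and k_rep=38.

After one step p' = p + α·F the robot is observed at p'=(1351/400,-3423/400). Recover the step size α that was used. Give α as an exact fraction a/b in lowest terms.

α = 1/8

F_att = 1/2·(g−p) = 1/2·(3,1) = (1.5000,0.5000)
o1: d²=117 > ρ²=10 → inactive
o2: d²=586 > ρ²=10 → inactive
o3: d²=5 ≤ ρ²=10; F_rep = 38·(1,2)/5² = (1.5200,3.0400)
F = F_att + ΣF_rep = (3.0200,3.5400)
Δp = p'−p = (0.3775,0.4425); α = Δx/Fx = (151/400) / (151/50) = 1/8
check: Δy/Fy = (177/400) / (177/50) = 1/8 ✓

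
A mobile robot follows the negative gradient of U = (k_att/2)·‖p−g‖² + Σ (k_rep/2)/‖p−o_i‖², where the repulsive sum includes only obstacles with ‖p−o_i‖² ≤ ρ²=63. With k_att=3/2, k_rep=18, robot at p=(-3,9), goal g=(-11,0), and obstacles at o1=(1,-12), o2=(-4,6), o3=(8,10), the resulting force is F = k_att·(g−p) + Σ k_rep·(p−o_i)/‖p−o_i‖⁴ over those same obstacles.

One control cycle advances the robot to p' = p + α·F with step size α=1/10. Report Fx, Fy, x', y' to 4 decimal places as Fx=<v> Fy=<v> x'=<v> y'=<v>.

F_att = 3/2·(g−p) = 3/2·(-8,-9) = (-12.0000,-13.5000)
o1: d²=457 > ρ²=63 → inactive
o2: d²=10 ≤ ρ²=63; F_rep = 18·(1,3)/10² = (0.1800,0.5400)
o3: d²=122 > ρ²=63 → inactive
F = F_att + ΣF_rep = (-11.8200,-12.9600)
p' = p + 1/10·F = (-4.1820,7.7040)

Fx=-11.8200 Fy=-12.9600 x'=-4.1820 y'=7.7040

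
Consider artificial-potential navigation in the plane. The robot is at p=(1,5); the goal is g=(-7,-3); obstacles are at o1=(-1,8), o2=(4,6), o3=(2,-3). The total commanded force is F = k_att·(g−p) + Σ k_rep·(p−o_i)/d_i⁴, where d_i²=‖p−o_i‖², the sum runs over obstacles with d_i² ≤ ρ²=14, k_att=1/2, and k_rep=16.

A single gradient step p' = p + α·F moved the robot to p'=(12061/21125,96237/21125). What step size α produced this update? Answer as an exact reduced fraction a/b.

α = 1/10

F_att = 1/2·(g−p) = 1/2·(-8,-8) = (-4.0000,-4.0000)
o1: d²=13 ≤ ρ²=14; F_rep = 16·(2,-3)/13² = (0.1893,-0.2840)
o2: d²=10 ≤ ρ²=14; F_rep = 16·(-3,-1)/10² = (-0.4800,-0.1600)
o3: d²=65 > ρ²=14 → inactive
F = F_att + ΣF_rep = (-4.2907,-4.4440)
Δp = p'−p = (-0.4291,-0.4444); α = Δx/Fx = (-9064/21125) / (-18128/4225) = 1/10
check: Δy/Fy = (-9388/21125) / (-18776/4225) = 1/10 ✓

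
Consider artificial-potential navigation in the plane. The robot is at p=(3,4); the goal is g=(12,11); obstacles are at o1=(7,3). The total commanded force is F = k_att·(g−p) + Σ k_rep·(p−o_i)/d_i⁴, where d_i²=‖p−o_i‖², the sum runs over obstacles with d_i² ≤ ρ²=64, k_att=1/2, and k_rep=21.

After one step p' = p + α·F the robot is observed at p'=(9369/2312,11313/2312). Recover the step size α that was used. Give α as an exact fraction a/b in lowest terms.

α = 1/4

F_att = 1/2·(g−p) = 1/2·(9,7) = (4.5000,3.5000)
o1: d²=17 ≤ ρ²=64; F_rep = 21·(-4,1)/17² = (-0.2907,0.0727)
F = F_att + ΣF_rep = (4.2093,3.5727)
Δp = p'−p = (1.0523,0.8932); α = Δx/Fx = (2433/2312) / (2433/578) = 1/4
check: Δy/Fy = (2065/2312) / (2065/578) = 1/4 ✓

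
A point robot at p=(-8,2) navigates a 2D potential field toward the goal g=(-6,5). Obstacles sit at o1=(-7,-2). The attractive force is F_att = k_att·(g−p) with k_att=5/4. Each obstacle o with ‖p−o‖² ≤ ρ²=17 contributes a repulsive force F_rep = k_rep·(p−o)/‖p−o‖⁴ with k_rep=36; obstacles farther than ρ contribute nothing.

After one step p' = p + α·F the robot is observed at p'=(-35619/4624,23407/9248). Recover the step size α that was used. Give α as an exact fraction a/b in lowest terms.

α = 1/8

F_att = 5/4·(g−p) = 5/4·(2,3) = (2.5000,3.7500)
o1: d²=17 ≤ ρ²=17; F_rep = 36·(-1,4)/17² = (-0.1246,0.4983)
F = F_att + ΣF_rep = (2.3754,4.2483)
Δp = p'−p = (0.2969,0.5310); α = Δx/Fx = (1373/4624) / (1373/578) = 1/8
check: Δy/Fy = (4911/9248) / (4911/1156) = 1/8 ✓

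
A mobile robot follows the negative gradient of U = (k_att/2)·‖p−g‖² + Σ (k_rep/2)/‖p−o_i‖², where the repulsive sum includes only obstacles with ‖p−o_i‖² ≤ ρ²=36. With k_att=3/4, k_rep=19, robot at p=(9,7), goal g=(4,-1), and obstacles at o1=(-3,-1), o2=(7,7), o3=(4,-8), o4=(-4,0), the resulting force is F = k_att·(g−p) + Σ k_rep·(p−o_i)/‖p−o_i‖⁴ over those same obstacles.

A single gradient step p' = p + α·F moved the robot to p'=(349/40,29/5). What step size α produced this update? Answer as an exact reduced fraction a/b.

F_att = 3/4·(g−p) = 3/4·(-5,-8) = (-3.7500,-6.0000)
o1: d²=208 > ρ²=36 → inactive
o2: d²=4 ≤ ρ²=36; F_rep = 19·(2,0)/4² = (2.3750,0.0000)
o3: d²=250 > ρ²=36 → inactive
o4: d²=218 > ρ²=36 → inactive
F = F_att + ΣF_rep = (-1.3750,-6.0000)
Δp = p'−p = (-0.2750,-1.2000); α = Δx/Fx = (-11/40) / (-11/8) = 1/5
check: Δy/Fy = (-6/5) / (-6) = 1/5 ✓

α = 1/5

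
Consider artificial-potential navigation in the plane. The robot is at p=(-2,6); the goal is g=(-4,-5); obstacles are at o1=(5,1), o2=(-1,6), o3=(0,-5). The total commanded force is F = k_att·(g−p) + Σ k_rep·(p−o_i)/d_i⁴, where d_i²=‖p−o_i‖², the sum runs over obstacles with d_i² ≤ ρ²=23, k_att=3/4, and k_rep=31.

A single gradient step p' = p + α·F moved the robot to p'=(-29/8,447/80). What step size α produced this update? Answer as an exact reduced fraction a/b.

α = 1/20

F_att = 3/4·(g−p) = 3/4·(-2,-11) = (-1.5000,-8.2500)
o1: d²=74 > ρ²=23 → inactive
o2: d²=1 ≤ ρ²=23; F_rep = 31·(-1,0)/1² = (-31.0000,0.0000)
o3: d²=125 > ρ²=23 → inactive
F = F_att + ΣF_rep = (-32.5000,-8.2500)
Δp = p'−p = (-1.6250,-0.4125); α = Δx/Fx = (-13/8) / (-65/2) = 1/20
check: Δy/Fy = (-33/80) / (-33/4) = 1/20 ✓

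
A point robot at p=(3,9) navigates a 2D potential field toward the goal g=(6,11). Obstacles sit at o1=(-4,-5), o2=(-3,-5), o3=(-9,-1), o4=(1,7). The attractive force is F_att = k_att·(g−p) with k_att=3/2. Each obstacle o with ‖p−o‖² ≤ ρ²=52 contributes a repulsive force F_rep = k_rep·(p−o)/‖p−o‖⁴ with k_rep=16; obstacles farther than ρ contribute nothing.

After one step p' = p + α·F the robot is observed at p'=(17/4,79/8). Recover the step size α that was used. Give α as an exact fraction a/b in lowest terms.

α = 1/4

F_att = 3/2·(g−p) = 3/2·(3,2) = (4.5000,3.0000)
o1: d²=245 > ρ²=52 → inactive
o2: d²=232 > ρ²=52 → inactive
o3: d²=244 > ρ²=52 → inactive
o4: d²=8 ≤ ρ²=52; F_rep = 16·(2,2)/8² = (0.5000,0.5000)
F = F_att + ΣF_rep = (5.0000,3.5000)
Δp = p'−p = (1.2500,0.8750); α = Δx/Fx = (5/4) / (5) = 1/4
check: Δy/Fy = (7/8) / (7/2) = 1/4 ✓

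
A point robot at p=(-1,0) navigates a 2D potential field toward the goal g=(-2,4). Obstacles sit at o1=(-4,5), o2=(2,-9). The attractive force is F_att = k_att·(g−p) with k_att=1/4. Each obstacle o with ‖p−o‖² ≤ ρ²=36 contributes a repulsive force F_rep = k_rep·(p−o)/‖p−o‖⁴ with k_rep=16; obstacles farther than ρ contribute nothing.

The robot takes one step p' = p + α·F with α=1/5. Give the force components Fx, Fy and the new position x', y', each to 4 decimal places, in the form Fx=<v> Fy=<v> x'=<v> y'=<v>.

F_att = 1/4·(g−p) = 1/4·(-1,4) = (-0.2500,1.0000)
o1: d²=34 ≤ ρ²=36; F_rep = 16·(3,-5)/34² = (0.0415,-0.0692)
o2: d²=90 > ρ²=36 → inactive
F = F_att + ΣF_rep = (-0.2085,0.9308)
p' = p + 1/5·F = (-1.0417,0.1862)

Fx=-0.2085 Fy=0.9308 x'=-1.0417 y'=0.1862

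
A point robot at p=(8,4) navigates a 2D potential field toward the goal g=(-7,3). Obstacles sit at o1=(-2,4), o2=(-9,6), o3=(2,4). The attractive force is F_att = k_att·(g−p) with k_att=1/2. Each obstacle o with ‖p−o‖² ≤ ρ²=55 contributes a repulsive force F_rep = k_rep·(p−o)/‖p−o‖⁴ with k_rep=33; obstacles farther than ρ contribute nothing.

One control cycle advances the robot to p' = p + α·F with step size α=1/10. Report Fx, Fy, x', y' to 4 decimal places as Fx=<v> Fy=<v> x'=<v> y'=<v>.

F_att = 1/2·(g−p) = 1/2·(-15,-1) = (-7.5000,-0.5000)
o1: d²=100 > ρ²=55 → inactive
o2: d²=293 > ρ²=55 → inactive
o3: d²=36 ≤ ρ²=55; F_rep = 33·(6,0)/36² = (0.1528,0.0000)
F = F_att + ΣF_rep = (-7.3472,-0.5000)
p' = p + 1/10·F = (7.2653,3.9500)

Fx=-7.3472 Fy=-0.5000 x'=7.2653 y'=3.9500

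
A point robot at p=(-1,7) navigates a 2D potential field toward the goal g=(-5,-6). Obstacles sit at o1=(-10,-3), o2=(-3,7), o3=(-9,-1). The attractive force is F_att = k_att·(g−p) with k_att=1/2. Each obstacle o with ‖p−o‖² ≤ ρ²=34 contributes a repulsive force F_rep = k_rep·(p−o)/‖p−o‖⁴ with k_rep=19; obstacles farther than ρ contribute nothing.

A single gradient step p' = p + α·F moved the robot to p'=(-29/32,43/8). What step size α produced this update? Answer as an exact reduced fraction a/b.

F_att = 1/2·(g−p) = 1/2·(-4,-13) = (-2.0000,-6.5000)
o1: d²=181 > ρ²=34 → inactive
o2: d²=4 ≤ ρ²=34; F_rep = 19·(2,0)/4² = (2.3750,0.0000)
o3: d²=128 > ρ²=34 → inactive
F = F_att + ΣF_rep = (0.3750,-6.5000)
Δp = p'−p = (0.0938,-1.6250); α = Δx/Fx = (3/32) / (3/8) = 1/4
check: Δy/Fy = (-13/8) / (-13/2) = 1/4 ✓

α = 1/4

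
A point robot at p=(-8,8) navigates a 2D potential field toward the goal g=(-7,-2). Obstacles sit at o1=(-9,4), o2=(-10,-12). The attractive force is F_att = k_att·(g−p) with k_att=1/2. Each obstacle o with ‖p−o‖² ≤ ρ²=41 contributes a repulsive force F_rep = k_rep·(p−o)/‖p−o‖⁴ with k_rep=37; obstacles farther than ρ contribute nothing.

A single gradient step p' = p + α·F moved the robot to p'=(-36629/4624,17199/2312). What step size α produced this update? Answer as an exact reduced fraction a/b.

α = 1/8

F_att = 1/2·(g−p) = 1/2·(1,-10) = (0.5000,-5.0000)
o1: d²=17 ≤ ρ²=41; F_rep = 37·(1,4)/17² = (0.1280,0.5121)
o2: d²=404 > ρ²=41 → inactive
F = F_att + ΣF_rep = (0.6280,-4.4879)
Δp = p'−p = (0.0785,-0.5610); α = Δx/Fx = (363/4624) / (363/578) = 1/8
check: Δy/Fy = (-1297/2312) / (-1297/289) = 1/8 ✓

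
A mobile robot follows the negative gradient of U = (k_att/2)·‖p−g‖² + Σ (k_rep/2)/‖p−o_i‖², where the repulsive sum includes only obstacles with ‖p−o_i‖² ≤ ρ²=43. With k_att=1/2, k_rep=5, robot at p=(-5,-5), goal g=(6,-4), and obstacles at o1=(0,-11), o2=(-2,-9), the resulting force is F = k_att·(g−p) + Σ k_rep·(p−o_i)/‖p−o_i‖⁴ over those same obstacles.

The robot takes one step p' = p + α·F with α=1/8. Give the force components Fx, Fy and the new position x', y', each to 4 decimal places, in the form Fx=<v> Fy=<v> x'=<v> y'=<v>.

Fx=5.4760 Fy=0.5320 x'=-4.3155 y'=-4.9335

F_att = 1/2·(g−p) = 1/2·(11,1) = (5.5000,0.5000)
o1: d²=61 > ρ²=43 → inactive
o2: d²=25 ≤ ρ²=43; F_rep = 5·(-3,4)/25² = (-0.0240,0.0320)
F = F_att + ΣF_rep = (5.4760,0.5320)
p' = p + 1/8·F = (-4.3155,-4.9335)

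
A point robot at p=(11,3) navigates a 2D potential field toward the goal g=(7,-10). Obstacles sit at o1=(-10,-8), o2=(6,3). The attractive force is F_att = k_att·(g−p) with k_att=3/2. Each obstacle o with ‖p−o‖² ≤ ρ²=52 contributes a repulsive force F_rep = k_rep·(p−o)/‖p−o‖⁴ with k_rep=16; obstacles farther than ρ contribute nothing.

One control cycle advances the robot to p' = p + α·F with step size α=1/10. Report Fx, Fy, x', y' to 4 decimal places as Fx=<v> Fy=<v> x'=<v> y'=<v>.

Fx=-5.8720 Fy=-19.5000 x'=10.4128 y'=1.0500

F_att = 3/2·(g−p) = 3/2·(-4,-13) = (-6.0000,-19.5000)
o1: d²=562 > ρ²=52 → inactive
o2: d²=25 ≤ ρ²=52; F_rep = 16·(5,0)/25² = (0.1280,0.0000)
F = F_att + ΣF_rep = (-5.8720,-19.5000)
p' = p + 1/10·F = (10.4128,1.0500)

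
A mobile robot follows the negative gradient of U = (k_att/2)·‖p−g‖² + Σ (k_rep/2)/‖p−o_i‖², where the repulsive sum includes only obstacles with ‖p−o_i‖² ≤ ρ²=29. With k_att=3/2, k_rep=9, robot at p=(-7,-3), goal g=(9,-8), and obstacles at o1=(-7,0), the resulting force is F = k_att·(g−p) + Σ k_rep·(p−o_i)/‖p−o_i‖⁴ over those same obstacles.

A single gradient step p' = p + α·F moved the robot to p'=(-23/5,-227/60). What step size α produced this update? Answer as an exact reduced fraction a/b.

α = 1/10

F_att = 3/2·(g−p) = 3/2·(16,-5) = (24.0000,-7.5000)
o1: d²=9 ≤ ρ²=29; F_rep = 9·(0,-3)/9² = (0.0000,-0.3333)
F = F_att + ΣF_rep = (24.0000,-7.8333)
Δp = p'−p = (2.4000,-0.7833); α = Δx/Fx = (12/5) / (24) = 1/10
check: Δy/Fy = (-47/60) / (-47/6) = 1/10 ✓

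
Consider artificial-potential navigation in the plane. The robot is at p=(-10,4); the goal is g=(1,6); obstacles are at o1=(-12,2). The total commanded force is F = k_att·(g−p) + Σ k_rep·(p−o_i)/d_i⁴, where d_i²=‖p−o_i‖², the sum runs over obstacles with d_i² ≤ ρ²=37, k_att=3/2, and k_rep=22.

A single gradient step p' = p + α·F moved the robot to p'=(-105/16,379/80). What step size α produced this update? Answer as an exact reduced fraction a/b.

F_att = 3/2·(g−p) = 3/2·(11,2) = (16.5000,3.0000)
o1: d²=8 ≤ ρ²=37; F_rep = 22·(2,2)/8² = (0.6875,0.6875)
F = F_att + ΣF_rep = (17.1875,3.6875)
Δp = p'−p = (3.4375,0.7375); α = Δx/Fx = (55/16) / (275/16) = 1/5
check: Δy/Fy = (59/80) / (59/16) = 1/5 ✓

α = 1/5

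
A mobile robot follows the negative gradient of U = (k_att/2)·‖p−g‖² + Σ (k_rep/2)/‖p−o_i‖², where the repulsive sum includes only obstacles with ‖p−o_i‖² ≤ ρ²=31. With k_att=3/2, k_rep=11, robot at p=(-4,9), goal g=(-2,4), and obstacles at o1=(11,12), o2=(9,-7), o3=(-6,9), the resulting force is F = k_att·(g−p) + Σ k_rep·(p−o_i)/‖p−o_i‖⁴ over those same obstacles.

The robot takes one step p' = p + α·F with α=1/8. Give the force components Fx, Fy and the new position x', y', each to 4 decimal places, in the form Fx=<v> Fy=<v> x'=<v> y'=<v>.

F_att = 3/2·(g−p) = 3/2·(2,-5) = (3.0000,-7.5000)
o1: d²=234 > ρ²=31 → inactive
o2: d²=425 > ρ²=31 → inactive
o3: d²=4 ≤ ρ²=31; F_rep = 11·(2,0)/4² = (1.3750,0.0000)
F = F_att + ΣF_rep = (4.3750,-7.5000)
p' = p + 1/8·F = (-3.4531,8.0625)

Fx=4.3750 Fy=-7.5000 x'=-3.4531 y'=8.0625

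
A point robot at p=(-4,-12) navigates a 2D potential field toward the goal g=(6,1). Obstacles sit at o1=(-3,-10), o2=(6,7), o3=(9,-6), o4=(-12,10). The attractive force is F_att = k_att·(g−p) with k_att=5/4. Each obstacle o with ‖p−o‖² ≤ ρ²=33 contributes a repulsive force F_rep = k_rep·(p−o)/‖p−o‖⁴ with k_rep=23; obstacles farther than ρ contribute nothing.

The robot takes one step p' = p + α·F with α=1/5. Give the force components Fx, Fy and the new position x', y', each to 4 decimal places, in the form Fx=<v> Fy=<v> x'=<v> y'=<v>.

Fx=11.5800 Fy=14.4100 x'=-1.6840 y'=-9.1180

F_att = 5/4·(g−p) = 5/4·(10,13) = (12.5000,16.2500)
o1: d²=5 ≤ ρ²=33; F_rep = 23·(-1,-2)/5² = (-0.9200,-1.8400)
o2: d²=461 > ρ²=33 → inactive
o3: d²=205 > ρ²=33 → inactive
o4: d²=548 > ρ²=33 → inactive
F = F_att + ΣF_rep = (11.5800,14.4100)
p' = p + 1/5·F = (-1.6840,-9.1180)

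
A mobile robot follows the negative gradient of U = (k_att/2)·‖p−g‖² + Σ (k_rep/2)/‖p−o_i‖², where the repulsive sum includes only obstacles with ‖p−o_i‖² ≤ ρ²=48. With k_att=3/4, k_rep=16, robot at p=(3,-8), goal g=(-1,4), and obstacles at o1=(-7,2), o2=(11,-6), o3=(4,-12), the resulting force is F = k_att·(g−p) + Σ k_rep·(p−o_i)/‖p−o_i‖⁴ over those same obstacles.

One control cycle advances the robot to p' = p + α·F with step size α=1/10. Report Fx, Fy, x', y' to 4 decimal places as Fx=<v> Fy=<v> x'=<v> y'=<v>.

Fx=-3.0554 Fy=9.2215 x'=2.6945 y'=-7.0779

F_att = 3/4·(g−p) = 3/4·(-4,12) = (-3.0000,9.0000)
o1: d²=200 > ρ²=48 → inactive
o2: d²=68 > ρ²=48 → inactive
o3: d²=17 ≤ ρ²=48; F_rep = 16·(-1,4)/17² = (-0.0554,0.2215)
F = F_att + ΣF_rep = (-3.0554,9.2215)
p' = p + 1/10·F = (2.6945,-7.0779)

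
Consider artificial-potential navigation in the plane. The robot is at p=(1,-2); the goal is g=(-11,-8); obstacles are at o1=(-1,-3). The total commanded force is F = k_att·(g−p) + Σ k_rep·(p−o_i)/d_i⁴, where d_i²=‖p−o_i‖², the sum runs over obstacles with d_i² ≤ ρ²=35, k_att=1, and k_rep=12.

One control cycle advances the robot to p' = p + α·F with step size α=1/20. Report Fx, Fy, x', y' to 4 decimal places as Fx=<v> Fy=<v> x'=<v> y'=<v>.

F_att = 1·(g−p) = 1·(-12,-6) = (-12.0000,-6.0000)
o1: d²=5 ≤ ρ²=35; F_rep = 12·(2,1)/5² = (0.9600,0.4800)
F = F_att + ΣF_rep = (-11.0400,-5.5200)
p' = p + 1/20·F = (0.4480,-2.2760)

Fx=-11.0400 Fy=-5.5200 x'=0.4480 y'=-2.2760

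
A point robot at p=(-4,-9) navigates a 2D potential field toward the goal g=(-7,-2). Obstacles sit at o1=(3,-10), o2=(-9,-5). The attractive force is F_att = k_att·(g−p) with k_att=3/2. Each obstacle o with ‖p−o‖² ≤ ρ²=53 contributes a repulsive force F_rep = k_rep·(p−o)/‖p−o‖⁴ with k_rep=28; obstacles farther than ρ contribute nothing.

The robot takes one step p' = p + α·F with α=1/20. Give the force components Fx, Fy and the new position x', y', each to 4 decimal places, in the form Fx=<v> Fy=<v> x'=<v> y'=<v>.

F_att = 3/2·(g−p) = 3/2·(-3,7) = (-4.5000,10.5000)
o1: d²=50 ≤ ρ²=53; F_rep = 28·(-7,1)/50² = (-0.0784,0.0112)
o2: d²=41 ≤ ρ²=53; F_rep = 28·(5,-4)/41² = (0.0833,-0.0666)
F = F_att + ΣF_rep = (-4.4951,10.4446)
p' = p + 1/20·F = (-4.2248,-8.4778)

Fx=-4.4951 Fy=10.4446 x'=-4.2248 y'=-8.4778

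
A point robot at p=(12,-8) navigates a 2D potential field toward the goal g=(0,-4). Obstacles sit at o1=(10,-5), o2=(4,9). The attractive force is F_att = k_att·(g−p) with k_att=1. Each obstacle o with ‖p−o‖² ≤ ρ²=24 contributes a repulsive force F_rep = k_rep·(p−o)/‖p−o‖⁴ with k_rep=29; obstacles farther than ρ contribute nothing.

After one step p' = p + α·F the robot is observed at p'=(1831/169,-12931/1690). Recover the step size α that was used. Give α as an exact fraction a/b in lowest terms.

α = 1/10

F_att = 1·(g−p) = 1·(-12,4) = (-12.0000,4.0000)
o1: d²=13 ≤ ρ²=24; F_rep = 29·(2,-3)/13² = (0.3432,-0.5148)
o2: d²=353 > ρ²=24 → inactive
F = F_att + ΣF_rep = (-11.6568,3.4852)
Δp = p'−p = (-1.1657,0.3485); α = Δx/Fx = (-197/169) / (-1970/169) = 1/10
check: Δy/Fy = (589/1690) / (589/169) = 1/10 ✓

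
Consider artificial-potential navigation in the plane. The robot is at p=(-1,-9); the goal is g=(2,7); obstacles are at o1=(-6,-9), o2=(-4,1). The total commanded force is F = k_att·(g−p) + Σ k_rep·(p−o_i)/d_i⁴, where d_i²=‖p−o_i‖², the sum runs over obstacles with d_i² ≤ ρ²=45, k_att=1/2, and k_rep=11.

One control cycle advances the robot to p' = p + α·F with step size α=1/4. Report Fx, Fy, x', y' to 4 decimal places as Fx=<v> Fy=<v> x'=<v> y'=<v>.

F_att = 1/2·(g−p) = 1/2·(3,16) = (1.5000,8.0000)
o1: d²=25 ≤ ρ²=45; F_rep = 11·(5,0)/25² = (0.0880,0.0000)
o2: d²=109 > ρ²=45 → inactive
F = F_att + ΣF_rep = (1.5880,8.0000)
p' = p + 1/4·F = (-0.6030,-7.0000)

Fx=1.5880 Fy=8.0000 x'=-0.6030 y'=-7.0000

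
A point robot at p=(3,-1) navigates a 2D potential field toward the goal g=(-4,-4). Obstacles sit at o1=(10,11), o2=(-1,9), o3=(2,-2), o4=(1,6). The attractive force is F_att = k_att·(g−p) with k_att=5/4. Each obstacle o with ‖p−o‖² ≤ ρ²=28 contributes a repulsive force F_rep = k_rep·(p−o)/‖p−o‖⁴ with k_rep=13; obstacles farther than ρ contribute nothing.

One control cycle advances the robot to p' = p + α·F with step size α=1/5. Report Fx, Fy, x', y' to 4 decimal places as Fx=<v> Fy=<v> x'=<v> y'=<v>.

F_att = 5/4·(g−p) = 5/4·(-7,-3) = (-8.7500,-3.7500)
o1: d²=193 > ρ²=28 → inactive
o2: d²=116 > ρ²=28 → inactive
o3: d²=2 ≤ ρ²=28; F_rep = 13·(1,1)/2² = (3.2500,3.2500)
o4: d²=53 > ρ²=28 → inactive
F = F_att + ΣF_rep = (-5.5000,-0.5000)
p' = p + 1/5·F = (1.9000,-1.1000)

Fx=-5.5000 Fy=-0.5000 x'=1.9000 y'=-1.1000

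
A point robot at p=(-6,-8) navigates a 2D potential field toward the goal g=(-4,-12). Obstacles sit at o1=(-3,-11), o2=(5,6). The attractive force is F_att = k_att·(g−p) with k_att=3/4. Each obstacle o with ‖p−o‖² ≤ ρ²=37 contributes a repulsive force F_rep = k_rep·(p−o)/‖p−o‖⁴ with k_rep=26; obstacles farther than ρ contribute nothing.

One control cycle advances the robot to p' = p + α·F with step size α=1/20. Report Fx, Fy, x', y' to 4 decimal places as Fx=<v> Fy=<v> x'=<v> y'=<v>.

F_att = 3/4·(g−p) = 3/4·(2,-4) = (1.5000,-3.0000)
o1: d²=18 ≤ ρ²=37; F_rep = 26·(-3,3)/18² = (-0.2407,0.2407)
o2: d²=317 > ρ²=37 → inactive
F = F_att + ΣF_rep = (1.2593,-2.7593)
p' = p + 1/20·F = (-5.9370,-8.1380)

Fx=1.2593 Fy=-2.7593 x'=-5.9370 y'=-8.1380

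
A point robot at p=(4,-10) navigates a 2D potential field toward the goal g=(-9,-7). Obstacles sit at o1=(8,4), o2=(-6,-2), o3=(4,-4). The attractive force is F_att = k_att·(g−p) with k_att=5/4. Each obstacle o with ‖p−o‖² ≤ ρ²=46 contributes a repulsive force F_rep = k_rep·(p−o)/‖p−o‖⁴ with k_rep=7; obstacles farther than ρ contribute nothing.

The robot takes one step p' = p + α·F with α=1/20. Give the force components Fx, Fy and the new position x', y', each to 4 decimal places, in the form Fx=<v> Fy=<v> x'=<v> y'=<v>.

Fx=-16.2500 Fy=3.7176 x'=3.1875 y'=-9.8141

F_att = 5/4·(g−p) = 5/4·(-13,3) = (-16.2500,3.7500)
o1: d²=212 > ρ²=46 → inactive
o2: d²=164 > ρ²=46 → inactive
o3: d²=36 ≤ ρ²=46; F_rep = 7·(0,-6)/36² = (0.0000,-0.0324)
F = F_att + ΣF_rep = (-16.2500,3.7176)
p' = p + 1/20·F = (3.1875,-9.8141)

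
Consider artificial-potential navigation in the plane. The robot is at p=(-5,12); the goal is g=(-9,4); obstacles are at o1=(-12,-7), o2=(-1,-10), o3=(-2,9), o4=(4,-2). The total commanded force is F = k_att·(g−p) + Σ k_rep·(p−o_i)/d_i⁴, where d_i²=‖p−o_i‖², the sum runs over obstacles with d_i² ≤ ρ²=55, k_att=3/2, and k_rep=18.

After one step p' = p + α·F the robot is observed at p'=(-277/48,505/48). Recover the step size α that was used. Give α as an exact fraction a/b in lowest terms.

α = 1/8

F_att = 3/2·(g−p) = 3/2·(-4,-8) = (-6.0000,-12.0000)
o1: d²=410 > ρ²=55 → inactive
o2: d²=500 > ρ²=55 → inactive
o3: d²=18 ≤ ρ²=55; F_rep = 18·(-3,3)/18² = (-0.1667,0.1667)
o4: d²=277 > ρ²=55 → inactive
F = F_att + ΣF_rep = (-6.1667,-11.8333)
Δp = p'−p = (-0.7708,-1.4792); α = Δx/Fx = (-37/48) / (-37/6) = 1/8
check: Δy/Fy = (-71/48) / (-71/6) = 1/8 ✓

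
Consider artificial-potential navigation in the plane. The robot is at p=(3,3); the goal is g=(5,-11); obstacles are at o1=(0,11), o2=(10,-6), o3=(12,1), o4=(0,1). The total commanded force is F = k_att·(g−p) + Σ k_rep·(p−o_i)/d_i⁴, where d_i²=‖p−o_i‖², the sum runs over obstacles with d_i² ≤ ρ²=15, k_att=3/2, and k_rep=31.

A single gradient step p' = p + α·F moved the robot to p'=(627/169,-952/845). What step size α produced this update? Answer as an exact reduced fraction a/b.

F_att = 3/2·(g−p) = 3/2·(2,-14) = (3.0000,-21.0000)
o1: d²=73 > ρ²=15 → inactive
o2: d²=130 > ρ²=15 → inactive
o3: d²=85 > ρ²=15 → inactive
o4: d²=13 ≤ ρ²=15; F_rep = 31·(3,2)/13² = (0.5503,0.3669)
F = F_att + ΣF_rep = (3.5503,-20.6331)
Δp = p'−p = (0.7101,-4.1266); α = Δx/Fx = (120/169) / (600/169) = 1/5
check: Δy/Fy = (-3487/845) / (-3487/169) = 1/5 ✓

α = 1/5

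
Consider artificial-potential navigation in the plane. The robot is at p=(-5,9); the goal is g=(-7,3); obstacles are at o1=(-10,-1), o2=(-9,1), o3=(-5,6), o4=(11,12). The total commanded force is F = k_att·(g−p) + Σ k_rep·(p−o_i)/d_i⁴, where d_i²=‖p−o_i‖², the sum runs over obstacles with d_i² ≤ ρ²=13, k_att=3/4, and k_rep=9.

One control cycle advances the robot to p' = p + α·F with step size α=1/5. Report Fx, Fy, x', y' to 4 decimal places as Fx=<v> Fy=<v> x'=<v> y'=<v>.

F_att = 3/4·(g−p) = 3/4·(-2,-6) = (-1.5000,-4.5000)
o1: d²=125 > ρ²=13 → inactive
o2: d²=80 > ρ²=13 → inactive
o3: d²=9 ≤ ρ²=13; F_rep = 9·(0,3)/9² = (0.0000,0.3333)
o4: d²=265 > ρ²=13 → inactive
F = F_att + ΣF_rep = (-1.5000,-4.1667)
p' = p + 1/5·F = (-5.3000,8.1667)

Fx=-1.5000 Fy=-4.1667 x'=-5.3000 y'=8.1667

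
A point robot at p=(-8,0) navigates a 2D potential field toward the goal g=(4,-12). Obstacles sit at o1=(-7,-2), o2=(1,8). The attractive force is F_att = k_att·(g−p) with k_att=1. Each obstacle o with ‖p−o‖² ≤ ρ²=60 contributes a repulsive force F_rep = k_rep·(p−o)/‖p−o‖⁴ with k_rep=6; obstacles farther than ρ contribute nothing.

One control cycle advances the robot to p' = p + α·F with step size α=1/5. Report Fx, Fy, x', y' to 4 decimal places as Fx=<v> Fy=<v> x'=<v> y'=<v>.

F_att = 1·(g−p) = 1·(12,-12) = (12.0000,-12.0000)
o1: d²=5 ≤ ρ²=60; F_rep = 6·(-1,2)/5² = (-0.2400,0.4800)
o2: d²=145 > ρ²=60 → inactive
F = F_att + ΣF_rep = (11.7600,-11.5200)
p' = p + 1/5·F = (-5.6480,-2.3040)

Fx=11.7600 Fy=-11.5200 x'=-5.6480 y'=-2.3040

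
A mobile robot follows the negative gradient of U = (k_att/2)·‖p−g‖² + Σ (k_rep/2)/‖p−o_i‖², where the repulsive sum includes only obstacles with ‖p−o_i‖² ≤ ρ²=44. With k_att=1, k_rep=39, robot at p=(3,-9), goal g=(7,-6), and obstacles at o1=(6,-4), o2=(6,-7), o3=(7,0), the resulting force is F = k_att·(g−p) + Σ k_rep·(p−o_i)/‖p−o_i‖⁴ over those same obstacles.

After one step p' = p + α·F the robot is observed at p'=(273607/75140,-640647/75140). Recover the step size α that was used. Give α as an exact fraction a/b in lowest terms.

α = 1/5

F_att = 1·(g−p) = 1·(4,3) = (4.0000,3.0000)
o1: d²=34 ≤ ρ²=44; F_rep = 39·(-3,-5)/34² = (-0.1012,-0.1687)
o2: d²=13 ≤ ρ²=44; F_rep = 39·(-3,-2)/13² = (-0.6923,-0.4615)
o3: d²=97 > ρ²=44 → inactive
F = F_att + ΣF_rep = (3.2065,2.3698)
Δp = p'−p = (0.6413,0.4740); α = Δx/Fx = (48187/75140) / (48187/15028) = 1/5
check: Δy/Fy = (35613/75140) / (35613/15028) = 1/5 ✓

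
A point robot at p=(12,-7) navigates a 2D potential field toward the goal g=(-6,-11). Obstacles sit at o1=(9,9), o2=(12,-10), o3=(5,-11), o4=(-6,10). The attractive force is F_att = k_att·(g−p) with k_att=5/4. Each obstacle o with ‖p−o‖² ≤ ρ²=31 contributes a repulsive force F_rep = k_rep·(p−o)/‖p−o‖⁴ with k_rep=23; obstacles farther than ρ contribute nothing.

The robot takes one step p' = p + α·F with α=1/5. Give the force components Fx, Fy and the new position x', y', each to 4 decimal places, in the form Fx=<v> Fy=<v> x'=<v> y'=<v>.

Fx=-22.5000 Fy=-4.1481 x'=7.5000 y'=-7.8296

F_att = 5/4·(g−p) = 5/4·(-18,-4) = (-22.5000,-5.0000)
o1: d²=265 > ρ²=31 → inactive
o2: d²=9 ≤ ρ²=31; F_rep = 23·(0,3)/9² = (0.0000,0.8519)
o3: d²=65 > ρ²=31 → inactive
o4: d²=613 > ρ²=31 → inactive
F = F_att + ΣF_rep = (-22.5000,-4.1481)
p' = p + 1/5·F = (7.5000,-7.8296)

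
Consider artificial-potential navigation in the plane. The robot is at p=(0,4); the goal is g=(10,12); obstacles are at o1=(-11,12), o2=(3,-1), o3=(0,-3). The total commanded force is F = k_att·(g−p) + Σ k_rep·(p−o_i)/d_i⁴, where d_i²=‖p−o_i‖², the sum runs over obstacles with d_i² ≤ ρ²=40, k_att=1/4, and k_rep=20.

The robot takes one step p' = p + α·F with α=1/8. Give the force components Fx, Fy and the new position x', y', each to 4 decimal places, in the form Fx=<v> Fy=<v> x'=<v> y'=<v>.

F_att = 1/4·(g−p) = 1/4·(10,8) = (2.5000,2.0000)
o1: d²=185 > ρ²=40 → inactive
o2: d²=34 ≤ ρ²=40; F_rep = 20·(-3,5)/34² = (-0.0519,0.0865)
o3: d²=49 > ρ²=40 → inactive
F = F_att + ΣF_rep = (2.4481,2.0865)
p' = p + 1/8·F = (0.3060,4.2608)

Fx=2.4481 Fy=2.0865 x'=0.3060 y'=4.2608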